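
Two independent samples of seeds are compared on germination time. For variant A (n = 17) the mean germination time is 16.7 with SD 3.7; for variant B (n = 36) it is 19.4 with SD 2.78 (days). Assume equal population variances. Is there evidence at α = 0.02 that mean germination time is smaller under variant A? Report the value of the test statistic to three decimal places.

-2.961

Let group 1 = variant A, group 2 = variant B. H0: μ_1 = μ_2; H1: μ_1 < μ_2 (two-sample pooled-variance t-test, left-tailed).
s_p² = [(17−1)·3.7² + (36−1)·2.78²]/(17+36−2) = 9.59871
t = (16.7 − 19.4)/√[9.59871·(1/17 + 1/36)] = -2.961
df = n₁ + n₂ − 2 = 51
p-value = P(T ≤ -2.961) ≈ 0.0023
Since p ≈ 0.0023 < α = 0.02, reject H0; the evidence is statistically significant.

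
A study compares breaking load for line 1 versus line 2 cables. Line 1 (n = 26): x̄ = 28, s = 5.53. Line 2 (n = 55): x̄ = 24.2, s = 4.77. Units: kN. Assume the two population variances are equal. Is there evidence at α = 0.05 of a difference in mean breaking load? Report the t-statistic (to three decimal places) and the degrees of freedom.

t = 3.179, df = 79

Let group 1 = line 1, group 2 = line 2. H0: μ_1 = μ_2; H1: μ_1 ≠ μ_2 (two-sample pooled-variance t-test, two-sided).
s_p² = [(26−1)·5.53² + (55−1)·4.77²]/(26+55−2) = 25.2301
t = (28 − 24.2)/√[25.2301·(1/26 + 1/55)] = 3.179
df = n₁ + n₂ − 2 = 79
Two-sided p-value ≈ 0.0021
Since p ≈ 0.0021 < α = 0.05, reject H0; the evidence is statistically significant.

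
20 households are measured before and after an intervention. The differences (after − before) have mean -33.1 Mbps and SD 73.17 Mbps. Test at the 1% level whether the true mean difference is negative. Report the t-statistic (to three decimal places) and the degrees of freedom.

H0: μ_d = 0; H1: μ_d < 0 (paired t-test on the differences, left-tailed).
t = d̄/(s_d/√n) = -33.1/(73.17/√20) = -2.023
df = n − 1 = 19
p-value = P(T ≤ -2.023) ≈ 0.029
Since p ≈ 0.029 > α = 0.01, fail to reject H0; the evidence is not statistically significant.

t = -2.023, df = 19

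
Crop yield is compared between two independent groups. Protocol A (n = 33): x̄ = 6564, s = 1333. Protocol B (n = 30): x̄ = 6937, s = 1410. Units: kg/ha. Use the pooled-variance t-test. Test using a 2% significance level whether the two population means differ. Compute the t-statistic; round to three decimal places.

Let group 1 = protocol A, group 2 = protocol B. H0: μ_1 = μ_2; H1: μ_1 ≠ μ_2 (two-sample pooled-variance t-test, two-sided).
s_p² = [(33−1)·1333² + (30−1)·1410²]/(33+30−2) = 1877300
t = (6564 − 6937)/√[1877300·(1/33 + 1/30)] = -1.079
df = n₁ + n₂ − 2 = 61
Two-sided p-value ≈ 0.2848
Since p ≈ 0.2848 > α = 0.02, fail to reject H0; the data do not provide sufficient evidence against H0.

-1.079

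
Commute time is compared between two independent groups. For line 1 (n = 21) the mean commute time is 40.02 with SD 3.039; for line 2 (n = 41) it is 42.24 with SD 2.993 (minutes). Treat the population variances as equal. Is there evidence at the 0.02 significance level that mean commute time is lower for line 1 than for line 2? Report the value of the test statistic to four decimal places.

Let group 1 = line 1, group 2 = line 2. H0: μ_1 = μ_2; H1: μ_1 < μ_2 (two-sample pooled-variance t-test, left-tailed).
s_p² = [(21−1)·3.039² + (41−1)·2.993²]/(21+41−2) = 9.05054
t = (40.02 − 42.24)/√[9.05054·(1/21 + 1/41)] = -2.7499
df = n₁ + n₂ − 2 = 60
p-value = P(T ≤ -2.7499) ≈ 0.004
Since p ≈ 0.004 < α = 0.02, reject H0; the data support H1.

-2.7499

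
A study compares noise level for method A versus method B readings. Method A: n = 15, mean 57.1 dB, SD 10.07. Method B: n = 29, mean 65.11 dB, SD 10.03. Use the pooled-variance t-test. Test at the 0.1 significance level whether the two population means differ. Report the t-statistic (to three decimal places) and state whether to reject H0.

Let group 1 = method A, group 2 = method B. H0: μ_1 = μ_2; H1: μ_1 ≠ μ_2 (two-sample pooled-variance t-test, two-sided).
s_p² = [(15−1)·10.07² + (29−1)·10.03²]/(15+29−2) = 100.869
t = (57.1 − 65.11)/√[100.869·(1/15 + 1/29)] = -2.508
df = n₁ + n₂ − 2 = 42
Two-sided p-value ≈ 0.0161
Since p ≈ 0.0161 < α = 0.1, reject H0; the data support H1.

t = -2.508; reject H0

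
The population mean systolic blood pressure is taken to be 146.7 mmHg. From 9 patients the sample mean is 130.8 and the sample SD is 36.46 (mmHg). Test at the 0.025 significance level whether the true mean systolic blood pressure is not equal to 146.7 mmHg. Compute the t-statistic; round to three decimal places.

H0: μ = 146.7; H1: μ ≠ 146.7 (one-sample t-test, two-sided).
t = (x̄ − μ₀)/(s/√n) = (130.8 − 146.7)/(36.46/√9) = -1.308
df = n − 1 = 8
Two-sided p-value ≈ 0.227
Since p ≈ 0.227 > α = 0.025, fail to reject H0; the evidence is not statistically significant.

-1.308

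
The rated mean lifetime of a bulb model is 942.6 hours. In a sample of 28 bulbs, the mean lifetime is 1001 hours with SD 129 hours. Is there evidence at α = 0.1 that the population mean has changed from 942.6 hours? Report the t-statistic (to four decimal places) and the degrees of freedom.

t = 2.3955, df = 27

H0: μ = 942.6; H1: μ ≠ 942.6 (one-sample t-test, two-sided).
t = (x̄ − μ₀)/(s/√n) = (1001 − 942.6)/(129/√28) = 2.3955
df = n − 1 = 27
Two-sided p-value ≈ 0.0238
Since p ≈ 0.0238 < α = 0.1, reject H0; the data support H1.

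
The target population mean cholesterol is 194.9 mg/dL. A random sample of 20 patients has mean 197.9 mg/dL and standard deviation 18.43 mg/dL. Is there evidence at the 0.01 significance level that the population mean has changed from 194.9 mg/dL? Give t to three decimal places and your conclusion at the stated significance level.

H0: μ = 194.9; H1: μ ≠ 194.9 (one-sample t-test, two-sided).
t = (x̄ − μ₀)/(s/√n) = (197.9 − 194.9)/(18.43/√20) = 0.728
df = n − 1 = 19
Two-sided p-value ≈ 0.4755
Since p ≈ 0.4755 > α = 0.01, fail to reject H0; the evidence is not statistically significant.

t = 0.728; fail to reject H0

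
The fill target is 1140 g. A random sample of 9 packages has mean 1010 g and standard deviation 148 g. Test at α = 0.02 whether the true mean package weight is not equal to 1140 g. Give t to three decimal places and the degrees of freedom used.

t = -2.635, df = 8

H0: μ = 1140; H1: μ ≠ 1140 (one-sample t-test, two-sided).
t = (x̄ − μ₀)/(s/√n) = (1010 − 1140)/(148/√9) = -2.635
df = n − 1 = 8
Two-sided p-value ≈ 0.0299
Since p ≈ 0.0299 > α = 0.02, fail to reject H0; the data do not provide sufficient evidence against H0.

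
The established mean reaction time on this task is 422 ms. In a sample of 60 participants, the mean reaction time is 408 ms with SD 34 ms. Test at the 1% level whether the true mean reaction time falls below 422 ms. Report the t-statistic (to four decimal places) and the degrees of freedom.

t = -3.1895, df = 59

H0: μ = 422; H1: μ < 422 (one-sample t-test, left-tailed).
t = (x̄ − μ₀)/(s/√n) = (408 − 422)/(34/√60) = -3.1895
df = n − 1 = 59
p-value = P(T ≤ -3.1895) ≈ 0.001
Since p ≈ 0.001 < α = 0.01, reject H0; the evidence is statistically significant.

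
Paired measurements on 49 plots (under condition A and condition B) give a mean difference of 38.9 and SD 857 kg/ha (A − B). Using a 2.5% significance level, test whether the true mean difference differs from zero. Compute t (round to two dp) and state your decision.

t = 0.32; fail to reject H0

H0: μ_d = 0; H1: μ_d ≠ 0 (paired t-test on the differences, two-sided).
t = d̄/(s_d/√n) = 38.9/(857/√49) = 0.32
df = n − 1 = 48
Two-sided p-value ≈ 0.7521
Since p ≈ 0.7521 > α = 0.025, fail to reject H0; the data do not provide sufficient evidence against H0.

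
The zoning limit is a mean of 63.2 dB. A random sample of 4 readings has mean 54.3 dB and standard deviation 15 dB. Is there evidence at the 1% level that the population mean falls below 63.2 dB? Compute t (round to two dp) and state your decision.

t = -1.19; fail to reject H0

H0: μ = 63.2; H1: μ < 63.2 (one-sample t-test, left-tailed).
t = (x̄ − μ₀)/(s/√n) = (54.3 − 63.2)/(15/√4) = -1.19
df = n − 1 = 3
p-value = P(T ≤ -1.19) ≈ 0.160
Since p ≈ 0.160 > α = 0.01, fail to reject H0; the evidence is not statistically significant.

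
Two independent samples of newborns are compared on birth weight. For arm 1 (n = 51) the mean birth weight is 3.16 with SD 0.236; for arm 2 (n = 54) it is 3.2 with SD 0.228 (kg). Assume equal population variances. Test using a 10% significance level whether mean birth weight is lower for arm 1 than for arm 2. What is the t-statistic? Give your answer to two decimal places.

-0.88

Let group 1 = arm 1, group 2 = arm 2. H0: μ_1 = μ_2; H1: μ_1 < μ_2 (two-sample pooled-variance t-test, left-tailed).
s_p² = [(51−1)·0.236² + (54−1)·0.228²]/(51+54−2) = 0.0537859
t = (3.16 − 3.2)/√[0.0537859·(1/51 + 1/54)] = -0.88
df = n₁ + n₂ − 2 = 103
p-value = P(T ≤ -0.88) ≈ 0.190
Since p ≈ 0.190 > α = 0.1, fail to reject H0; the evidence is not statistically significant.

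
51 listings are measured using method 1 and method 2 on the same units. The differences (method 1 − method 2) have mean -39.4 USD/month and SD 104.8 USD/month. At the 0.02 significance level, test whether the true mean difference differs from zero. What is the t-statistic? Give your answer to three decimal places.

H0: μ_d = 0; H1: μ_d ≠ 0 (paired t-test on the differences, two-sided).
t = d̄/(s_d/√n) = -39.4/(104.8/√51) = -2.685
df = n − 1 = 50
Two-sided p-value ≈ 0.010
Since p ≈ 0.010 < α = 0.02, reject H0; the data support H1.

-2.685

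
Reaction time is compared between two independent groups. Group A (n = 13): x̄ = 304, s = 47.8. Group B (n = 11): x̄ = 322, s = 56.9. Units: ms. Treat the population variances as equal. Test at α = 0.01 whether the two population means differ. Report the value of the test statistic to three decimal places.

Let group 1 = group A, group 2 = group B. H0: μ_1 = μ_2; H1: μ_1 ≠ μ_2 (two-sample pooled-variance t-test, two-sided).
s_p² = [(13−1)·47.8² + (11−1)·56.9²]/(13+11−2) = 2717.92
t = (304 − 322)/√[2717.92·(1/13 + 1/11)] = -0.843
df = n₁ + n₂ − 2 = 22
Two-sided p-value ≈ 0.408
Since p ≈ 0.408 > α = 0.01, fail to reject H0; the evidence is not statistically significant.

-0.843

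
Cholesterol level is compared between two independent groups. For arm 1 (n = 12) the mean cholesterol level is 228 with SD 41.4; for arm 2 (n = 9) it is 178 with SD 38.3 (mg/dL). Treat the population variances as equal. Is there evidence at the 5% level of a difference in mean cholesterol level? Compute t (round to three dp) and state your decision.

t = 2.826; reject H0

Let group 1 = arm 1, group 2 = arm 2. H0: μ_1 = μ_2; H1: μ_1 ≠ μ_2 (two-sample pooled-variance t-test, two-sided).
s_p² = [(12−1)·41.4² + (9−1)·38.3²]/(12+9−2) = 1609.93
t = (228 − 178)/√[1609.93·(1/12 + 1/9)] = 2.826
df = n₁ + n₂ − 2 = 19
Two-sided p-value ≈ 0.0108
Since p ≈ 0.0108 < α = 0.05, reject H0; the data support H1.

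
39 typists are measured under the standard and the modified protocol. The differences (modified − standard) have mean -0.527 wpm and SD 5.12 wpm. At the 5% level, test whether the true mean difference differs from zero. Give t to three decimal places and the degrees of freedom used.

t = -0.643, df = 38

H0: μ_d = 0; H1: μ_d ≠ 0 (paired t-test on the differences, two-sided).
t = d̄/(s_d/√n) = -0.527/(5.12/√39) = -0.643
df = n − 1 = 38
Two-sided p-value ≈ 0.5242
Since p ≈ 0.5242 > α = 0.05, fail to reject H0; the evidence is not statistically significant.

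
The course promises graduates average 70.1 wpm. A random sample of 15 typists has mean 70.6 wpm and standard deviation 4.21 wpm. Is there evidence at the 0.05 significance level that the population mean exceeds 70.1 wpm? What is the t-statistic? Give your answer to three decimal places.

0.460

H0: μ = 70.1; H1: μ > 70.1 (one-sample t-test, right-tailed).
t = (x̄ − μ₀)/(s/√n) = (70.6 − 70.1)/(4.21/√15) = 0.460
df = n − 1 = 14
p-value = P(T ≥ 0.460) ≈ 0.3263
Since p ≈ 0.3263 > α = 0.05, fail to reject H0; the data do not provide sufficient evidence against H0.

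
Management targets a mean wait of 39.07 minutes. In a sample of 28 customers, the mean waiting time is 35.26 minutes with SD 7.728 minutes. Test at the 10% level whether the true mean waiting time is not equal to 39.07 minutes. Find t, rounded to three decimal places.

-2.609

H0: μ = 39.07; H1: μ ≠ 39.07 (one-sample t-test, two-sided).
t = (x̄ − μ₀)/(s/√n) = (35.26 − 39.07)/(7.728/√28) = -2.609
df = n − 1 = 27
Two-sided p-value ≈ 0.0146
Since p ≈ 0.0146 < α = 0.1, reject H0; the evidence is statistically significant.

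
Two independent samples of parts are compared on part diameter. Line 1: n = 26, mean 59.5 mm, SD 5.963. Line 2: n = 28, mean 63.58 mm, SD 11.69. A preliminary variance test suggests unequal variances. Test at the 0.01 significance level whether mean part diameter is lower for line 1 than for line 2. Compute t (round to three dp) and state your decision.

t = -1.632; fail to reject H0

Let group 1 = line 1, group 2 = line 2. H0: μ_1 = μ_2; H1: μ_1 < μ_2 (Welch's two-sample t-test, left-tailed).
t = (x̄_1 − x̄_2)/√(s_1²/n_1 + s_2²/n_2) = (59.5 − 63.58)/√(5.963²/26 + 11.69²/28) = -1.632
Welch–Satterthwaite df ≈ 40.79
p-value = P(T ≤ -1.632) ≈ 0.0552
Since p ≈ 0.0552 > α = 0.01, fail to reject H0; the evidence is not statistically significant.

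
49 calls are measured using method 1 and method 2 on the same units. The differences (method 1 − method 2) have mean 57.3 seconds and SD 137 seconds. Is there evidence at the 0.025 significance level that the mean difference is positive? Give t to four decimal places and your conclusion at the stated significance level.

t = 2.9277; reject H0

H0: μ_d = 0; H1: μ_d > 0 (paired t-test on the differences, right-tailed).
t = d̄/(s_d/√n) = 57.3/(137/√49) = 2.9277
df = n − 1 = 48
p-value = P(T ≥ 2.9277) ≈ 0.0026
Since p ≈ 0.0026 < α = 0.025, reject H0; the data support H1.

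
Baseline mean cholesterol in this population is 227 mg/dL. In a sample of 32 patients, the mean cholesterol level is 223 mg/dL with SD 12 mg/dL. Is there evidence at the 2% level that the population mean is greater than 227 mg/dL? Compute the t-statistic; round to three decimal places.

-1.886

H0: μ = 227; H1: μ > 227 (one-sample t-test, right-tailed).
t = (x̄ − μ₀)/(s/√n) = (223 − 227)/(12/√32) = -1.886
df = n − 1 = 31
p-value = P(T ≥ -1.886) ≈ 0.9656
Since p ≈ 0.9656 > α = 0.02, fail to reject H0; the evidence is not statistically significant.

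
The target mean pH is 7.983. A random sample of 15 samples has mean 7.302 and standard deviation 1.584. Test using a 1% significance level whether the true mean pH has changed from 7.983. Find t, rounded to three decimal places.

-1.665

H0: μ = 7.983; H1: μ ≠ 7.983 (one-sample t-test, two-sided).
t = (x̄ − μ₀)/(s/√n) = (7.302 − 7.983)/(1.584/√15) = -1.665
df = n − 1 = 14
Two-sided p-value ≈ 0.1181
Since p ≈ 0.1181 > α = 0.01, fail to reject H0; the data do not provide sufficient evidence against H0.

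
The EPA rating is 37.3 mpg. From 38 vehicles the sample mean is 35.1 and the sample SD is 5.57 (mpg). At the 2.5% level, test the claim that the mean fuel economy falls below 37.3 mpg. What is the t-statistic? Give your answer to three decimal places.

-2.435

H0: μ = 37.3; H1: μ < 37.3 (one-sample t-test, left-tailed).
t = (x̄ − μ₀)/(s/√n) = (35.1 − 37.3)/(5.57/√38) = -2.435
df = n − 1 = 37
p-value = P(T ≤ -2.435) ≈ 0.010
Since p ≈ 0.010 < α = 0.025, reject H0; the data support H1.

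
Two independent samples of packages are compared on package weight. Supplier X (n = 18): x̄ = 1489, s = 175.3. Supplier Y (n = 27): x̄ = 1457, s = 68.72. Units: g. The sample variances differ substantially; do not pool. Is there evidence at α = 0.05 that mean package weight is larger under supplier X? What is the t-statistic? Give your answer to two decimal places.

Let group 1 = supplier X, group 2 = supplier Y. H0: μ_1 = μ_2; H1: μ_1 > μ_2 (Welch's two-sample t-test, right-tailed).
t = (x̄_1 − x̄_2)/√(s_1²/n_1 + s_2²/n_2) = (1489 − 1457)/√(175.3²/18 + 68.72²/27) = 0.74
Welch–Satterthwaite df ≈ 20.52
p-value = P(T ≥ 0.74) ≈ 0.235
Since p ≈ 0.235 > α = 0.05, fail to reject H0; the evidence is not statistically significant.

0.74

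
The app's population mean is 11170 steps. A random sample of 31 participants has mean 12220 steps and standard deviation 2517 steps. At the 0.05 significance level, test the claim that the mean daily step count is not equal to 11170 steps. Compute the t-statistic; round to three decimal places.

H0: μ = 11170; H1: μ ≠ 11170 (one-sample t-test, two-sided).
t = (x̄ − μ₀)/(s/√n) = (12220 − 11170)/(2517/√31) = 2.323
df = n − 1 = 30
Two-sided p-value ≈ 0.0272
Since p ≈ 0.0272 < α = 0.05, reject H0; the data support H1.

2.323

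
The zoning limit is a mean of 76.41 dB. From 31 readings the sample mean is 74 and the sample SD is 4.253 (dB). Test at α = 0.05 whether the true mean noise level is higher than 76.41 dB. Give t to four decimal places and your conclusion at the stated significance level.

H0: μ = 76.41; H1: μ > 76.41 (one-sample t-test, right-tailed).
t = (x̄ − μ₀)/(s/√n) = (74 − 76.41)/(4.253/√31) = -3.1550
df = n − 1 = 30
p-value = P(T ≥ -3.1550) ≈ 0.9982
Since p ≈ 0.9982 > α = 0.05, fail to reject H0; the data do not provide sufficient evidence against H0.

t = -3.1550; fail to reject H0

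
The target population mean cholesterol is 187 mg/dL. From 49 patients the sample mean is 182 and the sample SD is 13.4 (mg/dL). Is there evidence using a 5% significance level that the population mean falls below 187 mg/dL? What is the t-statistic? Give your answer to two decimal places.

H0: μ = 187; H1: μ < 187 (one-sample t-test, left-tailed).
t = (x̄ − μ₀)/(s/√n) = (182 − 187)/(13.4/√49) = -2.61
df = n − 1 = 48
p-value = P(T ≤ -2.61) ≈ 0.0060
Since p ≈ 0.0060 < α = 0.05, reject H0; the data support H1.

-2.61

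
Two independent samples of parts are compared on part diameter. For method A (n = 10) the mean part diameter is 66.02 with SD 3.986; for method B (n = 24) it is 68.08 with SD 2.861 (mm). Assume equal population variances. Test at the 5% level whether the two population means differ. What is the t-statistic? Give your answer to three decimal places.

-1.701

Let group 1 = method A, group 2 = method B. H0: μ_1 = μ_2; H1: μ_1 ≠ μ_2 (two-sample pooled-variance t-test, two-sided).
s_p² = [(10−1)·3.986² + (24−1)·2.861²]/(10+24−2) = 10.3518
t = (66.02 − 68.08)/√[10.3518·(1/10 + 1/24)] = -1.701
df = n₁ + n₂ − 2 = 32
Two-sided p-value ≈ 0.0986
Since p ≈ 0.0986 > α = 0.05, fail to reject H0; the evidence is not statistically significant.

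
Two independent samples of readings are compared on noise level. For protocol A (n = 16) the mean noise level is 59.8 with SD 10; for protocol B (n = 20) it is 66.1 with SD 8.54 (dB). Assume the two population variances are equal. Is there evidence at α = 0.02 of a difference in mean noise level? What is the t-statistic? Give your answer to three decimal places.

-2.039

Let group 1 = protocol A, group 2 = protocol B. H0: μ_1 = μ_2; H1: μ_1 ≠ μ_2 (two-sample pooled-variance t-test, two-sided).
s_p² = [(16−1)·10² + (20−1)·8.54²]/(16+20−2) = 84.8735
t = (59.8 − 66.1)/√[84.8735·(1/16 + 1/20)] = -2.039
df = n₁ + n₂ − 2 = 34
Two-sided p-value ≈ 0.0493
Since p ≈ 0.0493 > α = 0.02, fail to reject H0; the evidence is not statistically significant.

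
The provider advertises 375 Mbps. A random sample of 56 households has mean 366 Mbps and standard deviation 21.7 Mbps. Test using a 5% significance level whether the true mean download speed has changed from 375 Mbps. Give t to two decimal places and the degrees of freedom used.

t = -3.10, df = 55

H0: μ = 375; H1: μ ≠ 375 (one-sample t-test, two-sided).
t = (x̄ − μ₀)/(s/√n) = (366 − 375)/(21.7/√56) = -3.10
df = n − 1 = 55
Two-sided p-value ≈ 0.003
Since p ≈ 0.003 < α = 0.05, reject H0; the data support H1.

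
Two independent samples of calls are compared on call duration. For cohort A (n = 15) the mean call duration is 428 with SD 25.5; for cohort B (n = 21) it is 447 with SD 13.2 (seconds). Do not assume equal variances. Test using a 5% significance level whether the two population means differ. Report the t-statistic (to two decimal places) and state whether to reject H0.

Let group 1 = cohort A, group 2 = cohort B. H0: μ_1 = μ_2; H1: μ_1 ≠ μ_2 (Welch's two-sample t-test, two-sided).
t = (x̄_1 − x̄_2)/√(s_1²/n_1 + s_2²/n_2) = (428 − 447)/√(25.5²/15 + 13.2²/21) = -2.64
Welch–Satterthwaite df ≈ 19.38
Two-sided p-value ≈ 0.0158
Since p ≈ 0.0158 < α = 0.05, reject H0; the evidence is statistically significant.

t = -2.64; reject H0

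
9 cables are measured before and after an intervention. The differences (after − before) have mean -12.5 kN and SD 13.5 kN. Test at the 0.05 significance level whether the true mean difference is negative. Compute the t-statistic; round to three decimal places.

H0: μ_d = 0; H1: μ_d < 0 (paired t-test on the differences, left-tailed).
t = d̄/(s_d/√n) = -12.5/(13.5/√9) = -2.778
df = n − 1 = 8
p-value = P(T ≤ -2.778) ≈ 0.0120
Since p ≈ 0.0120 < α = 0.05, reject H0; the evidence is statistically significant.

-2.778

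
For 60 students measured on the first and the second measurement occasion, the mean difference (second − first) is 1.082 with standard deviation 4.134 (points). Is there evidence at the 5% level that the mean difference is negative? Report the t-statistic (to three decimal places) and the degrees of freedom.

t = 2.027, df = 59

H0: μ_d = 0; H1: μ_d < 0 (paired t-test on the differences, left-tailed).
t = d̄/(s_d/√n) = 1.082/(4.134/√60) = 2.027
df = n − 1 = 59
p-value = P(T ≤ 2.027) ≈ 0.976
Since p ≈ 0.976 > α = 0.05, fail to reject H0; the evidence is not statistically significant.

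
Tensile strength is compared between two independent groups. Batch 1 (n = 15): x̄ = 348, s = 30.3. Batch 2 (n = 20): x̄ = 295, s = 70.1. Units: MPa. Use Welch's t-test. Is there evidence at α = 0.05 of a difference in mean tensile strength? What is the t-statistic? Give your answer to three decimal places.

3.025

Let group 1 = batch 1, group 2 = batch 2. H0: μ_1 = μ_2; H1: μ_1 ≠ μ_2 (Welch's two-sample t-test, two-sided).
t = (x̄_1 − x̄_2)/√(s_1²/n_1 + s_2²/n_2) = (348 − 295)/√(30.3²/15 + 70.1²/20) = 3.025
Welch–Satterthwaite df ≈ 27.34
Two-sided p-value ≈ 0.005
Since p ≈ 0.005 < α = 0.05, reject H0; the data support H1.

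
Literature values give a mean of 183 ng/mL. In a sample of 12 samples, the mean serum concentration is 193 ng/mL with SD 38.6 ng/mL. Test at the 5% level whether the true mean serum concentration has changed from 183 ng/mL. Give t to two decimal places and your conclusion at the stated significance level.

t = 0.90; fail to reject H0

H0: μ = 183; H1: μ ≠ 183 (one-sample t-test, two-sided).
t = (x̄ − μ₀)/(s/√n) = (193 − 183)/(38.6/√12) = 0.90
df = n − 1 = 11
Two-sided p-value ≈ 0.389
Since p ≈ 0.389 > α = 0.05, fail to reject H0; the data do not provide sufficient evidence against H0.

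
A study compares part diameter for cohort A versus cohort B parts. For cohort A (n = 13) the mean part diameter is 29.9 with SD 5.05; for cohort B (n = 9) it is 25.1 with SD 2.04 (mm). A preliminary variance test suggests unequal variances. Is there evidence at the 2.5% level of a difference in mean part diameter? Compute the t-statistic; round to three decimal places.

Let group 1 = cohort A, group 2 = cohort B. H0: μ_1 = μ_2; H1: μ_1 ≠ μ_2 (Welch's two-sample t-test, two-sided).
t = (x̄_1 − x̄_2)/√(s_1²/n_1 + s_2²/n_2) = (29.9 − 25.1)/√(5.05²/13 + 2.04²/9) = 3.083
Welch–Satterthwaite df ≈ 16.91
Two-sided p-value ≈ 0.0068
Since p ≈ 0.0068 < α = 0.025, reject H0; the evidence is statistically significant.

3.083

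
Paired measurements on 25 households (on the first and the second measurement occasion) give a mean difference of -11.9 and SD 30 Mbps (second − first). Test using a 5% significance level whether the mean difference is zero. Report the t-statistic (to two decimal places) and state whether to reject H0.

t = -1.98; fail to reject H0

H0: μ_d = 0; H1: μ_d ≠ 0 (paired t-test on the differences, two-sided).
t = d̄/(s_d/√n) = -11.9/(30/√25) = -1.98
df = n − 1 = 24
Two-sided p-value ≈ 0.059
Since p ≈ 0.059 > α = 0.05, fail to reject H0; the evidence is not statistically significant.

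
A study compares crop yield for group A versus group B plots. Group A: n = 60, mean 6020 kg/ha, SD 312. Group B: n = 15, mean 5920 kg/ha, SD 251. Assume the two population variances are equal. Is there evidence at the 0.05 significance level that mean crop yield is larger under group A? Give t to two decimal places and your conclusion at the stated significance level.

Let group 1 = group A, group 2 = group B. H0: μ_1 = μ_2; H1: μ_1 > μ_2 (two-sample pooled-variance t-test, right-tailed).
s_p² = [(60−1)·312² + (15−1)·251²]/(60+15−2) = 90757.7
t = (6020 − 5920)/√[90757.7·(1/60 + 1/15)] = 1.15
df = n₁ + n₂ − 2 = 73
p-value = P(T ≥ 1.15) ≈ 0.127
Since p ≈ 0.127 > α = 0.05, fail to reject H0; the evidence is not statistically significant.

t = 1.15; fail to reject H0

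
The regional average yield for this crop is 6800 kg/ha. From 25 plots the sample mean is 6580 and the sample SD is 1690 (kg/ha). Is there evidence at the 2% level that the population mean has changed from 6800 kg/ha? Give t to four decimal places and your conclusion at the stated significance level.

H0: μ = 6800; H1: μ ≠ 6800 (one-sample t-test, two-sided).
t = (x̄ − μ₀)/(s/√n) = (6580 − 6800)/(1690/√25) = -0.6509
df = n − 1 = 24
Two-sided p-value ≈ 0.521
Since p ≈ 0.521 > α = 0.02, fail to reject H0; the evidence is not statistically significant.

t = -0.6509; fail to reject H0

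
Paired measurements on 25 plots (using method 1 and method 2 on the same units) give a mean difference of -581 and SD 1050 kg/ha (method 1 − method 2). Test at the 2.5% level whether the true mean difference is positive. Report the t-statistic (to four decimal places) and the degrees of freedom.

t = -2.7667, df = 24

H0: μ_d = 0; H1: μ_d > 0 (paired t-test on the differences, right-tailed).
t = d̄/(s_d/√n) = -581/(1050/√25) = -2.7667
df = n − 1 = 24
p-value = P(T ≥ -2.7667) ≈ 0.9946
Since p ≈ 0.9946 > α = 0.025, fail to reject H0; the evidence is not statistically significant.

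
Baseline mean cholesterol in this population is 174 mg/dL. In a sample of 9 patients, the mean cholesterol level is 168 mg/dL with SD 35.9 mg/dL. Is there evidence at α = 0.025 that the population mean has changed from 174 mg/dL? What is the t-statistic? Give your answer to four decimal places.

-0.5014

H0: μ = 174; H1: μ ≠ 174 (one-sample t-test, two-sided).
t = (x̄ − μ₀)/(s/√n) = (168 − 174)/(35.9/√9) = -0.5014
df = n − 1 = 8
Two-sided p-value ≈ 0.630
Since p ≈ 0.630 > α = 0.025, fail to reject H0; the evidence is not statistically significant.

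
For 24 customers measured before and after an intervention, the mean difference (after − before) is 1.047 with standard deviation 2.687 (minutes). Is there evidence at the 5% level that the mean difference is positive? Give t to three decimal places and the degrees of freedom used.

H0: μ_d = 0; H1: μ_d > 0 (paired t-test on the differences, right-tailed).
t = d̄/(s_d/√n) = 1.047/(2.687/√24) = 1.909
df = n − 1 = 23
p-value = P(T ≥ 1.909) ≈ 0.0344
Since p ≈ 0.0344 < α = 0.05, reject H0; the evidence is statistically significant.

t = 1.909, df = 23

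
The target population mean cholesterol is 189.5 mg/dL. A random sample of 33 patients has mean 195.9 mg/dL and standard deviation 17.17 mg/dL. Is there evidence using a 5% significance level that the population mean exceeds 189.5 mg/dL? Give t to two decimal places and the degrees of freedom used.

t = 2.14, df = 32

H0: μ = 189.5; H1: μ > 189.5 (one-sample t-test, right-tailed).
t = (x̄ − μ₀)/(s/√n) = (195.9 − 189.5)/(17.17/√33) = 2.14
df = n − 1 = 32
p-value = P(T ≥ 2.14) ≈ 0.020
Since p ≈ 0.020 < α = 0.05, reject H0; the evidence is statistically significant.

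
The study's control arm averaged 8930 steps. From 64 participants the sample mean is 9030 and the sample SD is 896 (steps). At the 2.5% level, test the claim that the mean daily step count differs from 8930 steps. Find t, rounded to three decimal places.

0.893

H0: μ = 8930; H1: μ ≠ 8930 (one-sample t-test, two-sided).
t = (x̄ − μ₀)/(s/√n) = (9030 − 8930)/(896/√64) = 0.893
df = n − 1 = 63
Two-sided p-value ≈ 0.375
Since p ≈ 0.375 > α = 0.025, fail to reject H0; the evidence is not statistically significant.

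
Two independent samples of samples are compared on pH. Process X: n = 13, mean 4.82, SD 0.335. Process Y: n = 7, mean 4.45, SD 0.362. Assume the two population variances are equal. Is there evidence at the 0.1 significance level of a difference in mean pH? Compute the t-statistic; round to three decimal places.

Let group 1 = process X, group 2 = process Y. H0: μ_1 = μ_2; H1: μ_1 ≠ μ_2 (two-sample pooled-variance t-test, two-sided).
s_p² = [(13−1)·0.335² + (7−1)·0.362²]/(13+7−2) = 0.118498
t = (4.82 − 4.45)/√[0.118498·(1/13 + 1/7)] = 2.293
df = n₁ + n₂ − 2 = 18
Two-sided p-value ≈ 0.034
Since p ≈ 0.034 < α = 0.1, reject H0; the evidence is statistically significant.

2.293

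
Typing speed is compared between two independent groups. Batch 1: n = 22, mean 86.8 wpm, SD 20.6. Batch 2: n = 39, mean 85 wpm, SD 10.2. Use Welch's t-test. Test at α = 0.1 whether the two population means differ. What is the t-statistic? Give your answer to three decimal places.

Let group 1 = batch 1, group 2 = batch 2. H0: μ_1 = μ_2; H1: μ_1 ≠ μ_2 (Welch's two-sample t-test, two-sided).
t = (x̄_1 − x̄_2)/√(s_1²/n_1 + s_2²/n_2) = (86.8 − 85)/√(20.6²/22 + 10.2²/39) = 0.384
Welch–Satterthwaite df ≈ 26.93
Two-sided p-value ≈ 0.7039
Since p ≈ 0.7039 > α = 0.1, fail to reject H0; the evidence is not statistically significant.

0.384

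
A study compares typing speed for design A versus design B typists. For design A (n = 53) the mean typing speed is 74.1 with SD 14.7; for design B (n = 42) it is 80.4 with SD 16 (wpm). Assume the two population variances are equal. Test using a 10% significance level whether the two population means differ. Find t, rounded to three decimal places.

-1.995

Let group 1 = design A, group 2 = design B. H0: μ_1 = μ_2; H1: μ_1 ≠ μ_2 (two-sample pooled-variance t-test, two-sided).
s_p² = [(53−1)·14.7² + (42−1)·16²]/(53+42−2) = 233.685
t = (74.1 − 80.4)/√[233.685·(1/53 + 1/42)] = -1.995
df = n₁ + n₂ − 2 = 93
Two-sided p-value ≈ 0.049
Since p ≈ 0.049 < α = 0.1, reject H0; the evidence is statistically significant.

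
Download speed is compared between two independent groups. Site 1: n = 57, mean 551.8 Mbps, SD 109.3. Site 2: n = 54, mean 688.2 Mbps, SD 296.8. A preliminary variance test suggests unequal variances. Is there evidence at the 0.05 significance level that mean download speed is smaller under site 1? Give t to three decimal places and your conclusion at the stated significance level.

t = -3.179; reject H0

Let group 1 = site 1, group 2 = site 2. H0: μ_1 = μ_2; H1: μ_1 < μ_2 (Welch's two-sample t-test, left-tailed).
t = (x̄_1 − x̄_2)/√(s_1²/n_1 + s_2²/n_2) = (551.8 − 688.2)/√(109.3²/57 + 296.8²/54) = -3.179
Welch–Satterthwaite df ≈ 66.46
p-value = P(T ≤ -3.179) ≈ 0.001
Since p ≈ 0.001 < α = 0.05, reject H0; the data support H1.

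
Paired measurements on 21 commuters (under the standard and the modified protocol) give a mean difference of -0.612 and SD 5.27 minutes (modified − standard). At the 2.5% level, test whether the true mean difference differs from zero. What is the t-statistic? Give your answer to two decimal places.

-0.53

H0: μ_d = 0; H1: μ_d ≠ 0 (paired t-test on the differences, two-sided).
t = d̄/(s_d/√n) = -0.612/(5.27/√21) = -0.53
df = n − 1 = 20
Two-sided p-value ≈ 0.6005
Since p ≈ 0.6005 > α = 0.025, fail to reject H0; the evidence is not statistically significant.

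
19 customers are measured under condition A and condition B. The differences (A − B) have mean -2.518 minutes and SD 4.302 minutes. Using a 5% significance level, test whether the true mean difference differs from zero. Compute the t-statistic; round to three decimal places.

-2.551

H0: μ_d = 0; H1: μ_d ≠ 0 (paired t-test on the differences, two-sided).
t = d̄/(s_d/√n) = -2.518/(4.302/√19) = -2.551
df = n − 1 = 18
Two-sided p-value ≈ 0.0200
Since p ≈ 0.0200 < α = 0.05, reject H0; the data support H1.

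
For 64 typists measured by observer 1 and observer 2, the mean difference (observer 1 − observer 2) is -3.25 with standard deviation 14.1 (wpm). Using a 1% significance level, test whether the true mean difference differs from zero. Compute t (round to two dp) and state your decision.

H0: μ_d = 0; H1: μ_d ≠ 0 (paired t-test on the differences, two-sided).
t = d̄/(s_d/√n) = -3.25/(14.1/√64) = -1.84
df = n − 1 = 63
Two-sided p-value ≈ 0.0699
Since p ≈ 0.0699 > α = 0.01, fail to reject H0; the evidence is not statistically significant.

t = -1.84; fail to reject H0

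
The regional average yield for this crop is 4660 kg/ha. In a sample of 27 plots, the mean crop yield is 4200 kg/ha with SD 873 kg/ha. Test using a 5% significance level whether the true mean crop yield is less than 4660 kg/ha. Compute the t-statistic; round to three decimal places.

H0: μ = 4660; H1: μ < 4660 (one-sample t-test, left-tailed).
t = (x̄ − μ₀)/(s/√n) = (4200 − 4660)/(873/√27) = -2.738
df = n − 1 = 26
p-value = P(T ≤ -2.738) ≈ 0.0055
Since p ≈ 0.0055 < α = 0.05, reject H0; the data support H1.

-2.738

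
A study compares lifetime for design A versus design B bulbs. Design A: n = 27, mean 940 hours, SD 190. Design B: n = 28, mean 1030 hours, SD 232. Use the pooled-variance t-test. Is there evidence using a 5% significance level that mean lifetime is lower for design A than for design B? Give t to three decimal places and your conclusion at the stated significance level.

t = -1.571; fail to reject H0

Let group 1 = design A, group 2 = design B. H0: μ_1 = μ_2; H1: μ_1 < μ_2 (two-sample pooled-variance t-test, left-tailed).
s_p² = [(27−1)·190² + (28−1)·232²]/(27+28−2) = 45129.2
t = (940 − 1030)/√[45129.2·(1/27 + 1/28)] = -1.571
df = n₁ + n₂ − 2 = 53
p-value = P(T ≤ -1.571) ≈ 0.0611
Since p ≈ 0.0611 > α = 0.05, fail to reject H0; the evidence is not statistically significant.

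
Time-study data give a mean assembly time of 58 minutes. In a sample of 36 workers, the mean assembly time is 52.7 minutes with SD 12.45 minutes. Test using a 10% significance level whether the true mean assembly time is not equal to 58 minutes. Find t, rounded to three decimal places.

H0: μ = 58; H1: μ ≠ 58 (one-sample t-test, two-sided).
t = (x̄ − μ₀)/(s/√n) = (52.7 − 58)/(12.45/√36) = -2.554
df = n − 1 = 35
Two-sided p-value ≈ 0.0152
Since p ≈ 0.0152 < α = 0.1, reject H0; the evidence is statistically significant.

-2.554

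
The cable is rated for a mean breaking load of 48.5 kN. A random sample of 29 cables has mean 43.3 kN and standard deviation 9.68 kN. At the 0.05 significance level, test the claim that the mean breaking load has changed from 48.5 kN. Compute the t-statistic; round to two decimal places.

-2.89

H0: μ = 48.5; H1: μ ≠ 48.5 (one-sample t-test, two-sided).
t = (x̄ − μ₀)/(s/√n) = (43.3 − 48.5)/(9.68/√29) = -2.89
df = n − 1 = 28
Two-sided p-value ≈ 0.007
Since p ≈ 0.007 < α = 0.05, reject H0; the evidence is statistically significant.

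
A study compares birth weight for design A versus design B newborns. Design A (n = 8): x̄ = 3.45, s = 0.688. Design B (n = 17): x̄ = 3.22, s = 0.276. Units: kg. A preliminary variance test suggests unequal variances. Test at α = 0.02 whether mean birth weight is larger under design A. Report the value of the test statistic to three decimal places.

0.912

Let group 1 = design A, group 2 = design B. H0: μ_1 = μ_2; H1: μ_1 > μ_2 (Welch's two-sample t-test, right-tailed).
t = (x̄_1 − x̄_2)/√(s_1²/n_1 + s_2²/n_2) = (3.45 − 3.22)/√(0.688²/8 + 0.276²/17) = 0.912
Welch–Satterthwaite df ≈ 8.08
p-value = P(T ≥ 0.912) ≈ 0.1942
Since p ≈ 0.1942 > α = 0.02, fail to reject H0; the evidence is not statistically significant.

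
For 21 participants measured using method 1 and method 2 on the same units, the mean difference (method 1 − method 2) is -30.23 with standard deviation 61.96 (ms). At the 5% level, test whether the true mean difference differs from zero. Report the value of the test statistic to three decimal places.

-2.236

H0: μ_d = 0; H1: μ_d ≠ 0 (paired t-test on the differences, two-sided).
t = d̄/(s_d/√n) = -30.23/(61.96/√21) = -2.236
df = n − 1 = 20
Two-sided p-value ≈ 0.0369
Since p ≈ 0.0369 < α = 0.05, reject H0; the data support H1.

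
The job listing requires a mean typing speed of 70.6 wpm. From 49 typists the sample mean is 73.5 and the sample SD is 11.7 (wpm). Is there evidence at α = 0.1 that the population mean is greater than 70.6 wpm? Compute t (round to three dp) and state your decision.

t = 1.735; reject H0

H0: μ = 70.6; H1: μ > 70.6 (one-sample t-test, right-tailed).
t = (x̄ − μ₀)/(s/√n) = (73.5 − 70.6)/(11.7/√49) = 1.735
df = n − 1 = 48
p-value = P(T ≥ 1.735) ≈ 0.0446
Since p ≈ 0.0446 < α = 0.1, reject H0; the evidence is statistically significant.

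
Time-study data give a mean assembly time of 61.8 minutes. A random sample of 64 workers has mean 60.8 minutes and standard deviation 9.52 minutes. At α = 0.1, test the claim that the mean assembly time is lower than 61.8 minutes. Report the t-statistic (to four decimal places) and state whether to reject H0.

H0: μ = 61.8; H1: μ < 61.8 (one-sample t-test, left-tailed).
t = (x̄ − μ₀)/(s/√n) = (60.8 − 61.8)/(9.52/√64) = -0.8403
df = n − 1 = 63
p-value = P(T ≤ -0.8403) ≈ 0.2019
Since p ≈ 0.2019 > α = 0.1, fail to reject H0; the data do not provide sufficient evidence against H0.

t = -0.8403; fail to reject H0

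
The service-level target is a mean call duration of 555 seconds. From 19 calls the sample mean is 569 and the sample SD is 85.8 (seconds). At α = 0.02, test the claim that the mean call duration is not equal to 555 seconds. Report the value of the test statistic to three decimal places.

0.711

H0: μ = 555; H1: μ ≠ 555 (one-sample t-test, two-sided).
t = (x̄ − μ₀)/(s/√n) = (569 − 555)/(85.8/√19) = 0.711
df = n − 1 = 18
Two-sided p-value ≈ 0.4860
Since p ≈ 0.4860 > α = 0.02, fail to reject H0; the evidence is not statistically significant.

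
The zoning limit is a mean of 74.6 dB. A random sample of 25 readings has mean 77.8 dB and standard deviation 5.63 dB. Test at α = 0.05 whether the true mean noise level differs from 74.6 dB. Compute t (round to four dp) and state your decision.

t = 2.8419; reject H0

H0: μ = 74.6; H1: μ ≠ 74.6 (one-sample t-test, two-sided).
t = (x̄ − μ₀)/(s/√n) = (77.8 − 74.6)/(5.63/√25) = 2.8419
df = n − 1 = 24
Two-sided p-value ≈ 0.0090
Since p ≈ 0.0090 < α = 0.05, reject H0; the data support H1.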